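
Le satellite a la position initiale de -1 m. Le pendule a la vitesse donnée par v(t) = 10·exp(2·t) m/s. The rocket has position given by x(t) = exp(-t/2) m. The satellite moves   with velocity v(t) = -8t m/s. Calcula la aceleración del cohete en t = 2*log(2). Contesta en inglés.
Starting from position x(t) = exp(-t/2), we take 2 derivatives. Differentiating position, we get velocity: v(t) = -exp(-t/2)/2. Differentiating velocity, we get acceleration: a(t) = exp(-t/2)/4. Using a(t) = exp(-t/2)/4 and substituting t = 2*log(2), we find a = 1/8.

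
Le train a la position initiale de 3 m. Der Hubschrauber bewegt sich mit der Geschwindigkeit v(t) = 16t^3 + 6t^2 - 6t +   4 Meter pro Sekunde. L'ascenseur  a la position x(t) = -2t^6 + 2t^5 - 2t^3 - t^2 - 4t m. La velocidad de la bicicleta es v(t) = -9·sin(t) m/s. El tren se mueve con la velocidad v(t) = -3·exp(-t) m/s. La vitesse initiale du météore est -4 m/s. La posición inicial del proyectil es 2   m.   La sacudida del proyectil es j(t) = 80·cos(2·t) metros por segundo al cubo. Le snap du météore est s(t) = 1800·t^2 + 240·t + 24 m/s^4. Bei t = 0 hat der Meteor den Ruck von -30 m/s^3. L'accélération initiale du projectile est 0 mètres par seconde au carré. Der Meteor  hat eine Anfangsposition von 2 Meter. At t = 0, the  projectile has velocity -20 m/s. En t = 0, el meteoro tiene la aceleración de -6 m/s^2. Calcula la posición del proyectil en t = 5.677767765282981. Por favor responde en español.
Partiendo de la sacudida j(t) = 80·cos(2·t), tomamos 3 integrales. La integral de la sacudida, con a(0) = 0, da la aceleración: a(t) = 40·sin(2·t). Integrando la aceleración y usando la condición inicial v(0) = -20, obtenemos v(t) = -20·cos(2·t). La antiderivada de la velocidad, con x(0) = 2, da la posición: x(t) = 2 - 10·sin(2·t). Usando x(t) = 2 - 10·sin(2·t) y sustituyendo t = 5.677767765282981, encontramos x = 11.3591047606689.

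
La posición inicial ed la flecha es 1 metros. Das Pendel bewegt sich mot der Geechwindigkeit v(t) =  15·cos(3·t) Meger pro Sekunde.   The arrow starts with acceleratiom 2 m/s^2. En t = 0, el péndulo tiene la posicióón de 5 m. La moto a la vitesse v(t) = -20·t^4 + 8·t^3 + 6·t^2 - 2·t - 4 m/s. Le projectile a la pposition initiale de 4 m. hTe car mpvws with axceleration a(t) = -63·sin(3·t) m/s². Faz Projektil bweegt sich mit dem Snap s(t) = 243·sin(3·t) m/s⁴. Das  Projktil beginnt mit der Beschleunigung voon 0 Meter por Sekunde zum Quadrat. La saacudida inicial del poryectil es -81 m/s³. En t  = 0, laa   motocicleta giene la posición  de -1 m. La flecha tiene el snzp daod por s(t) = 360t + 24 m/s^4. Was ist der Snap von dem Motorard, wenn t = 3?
Ausgehend von der Geschwindigkeit v(t) = -20·t^4 + 8·t^3 + 6·t^2 - 2·t - 4, nehmen wir 3 Ableitungen. Die Ableitung von der Geschwindigkeit ergibt die Beschleunigung: a(t) = -80·t^3 + 24·t^2 + 12·t - 2. Durch Ableiten von der Beschleunigung erhalten wir den Ruck: j(t) = -240·t^2 + 48·t + 12. Durch Ableiten von dem Ruck erhalten wir den Snap: s(t) = 48 - 480·t. Aus der Gleichung für den Snap s(t) = 48 - 480·t, setzen wir t = 3 ein und erhalten s = -1392.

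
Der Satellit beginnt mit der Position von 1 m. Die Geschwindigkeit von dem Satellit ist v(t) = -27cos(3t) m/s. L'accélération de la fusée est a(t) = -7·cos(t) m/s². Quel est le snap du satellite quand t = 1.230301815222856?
Pour résoudre ceci, nous devons prendre 3 dérivées de notre équation de la vitesse v(t) = -27·cos(3·t). En dérivant la vitesse, nous obtenons l'accélération: a(t) = 81·sin(3·t). En prenant d/dt de a(t), nous trouvons j(t) = 243·cos(3·t). En prenant d/dt de j(t), nous trouvons s(t) = -729·sin(3·t). En utilisant s(t) = -729·sin(3·t) et en substituant t = 1.230301815222856, nous trouvons s = 380.611806840586.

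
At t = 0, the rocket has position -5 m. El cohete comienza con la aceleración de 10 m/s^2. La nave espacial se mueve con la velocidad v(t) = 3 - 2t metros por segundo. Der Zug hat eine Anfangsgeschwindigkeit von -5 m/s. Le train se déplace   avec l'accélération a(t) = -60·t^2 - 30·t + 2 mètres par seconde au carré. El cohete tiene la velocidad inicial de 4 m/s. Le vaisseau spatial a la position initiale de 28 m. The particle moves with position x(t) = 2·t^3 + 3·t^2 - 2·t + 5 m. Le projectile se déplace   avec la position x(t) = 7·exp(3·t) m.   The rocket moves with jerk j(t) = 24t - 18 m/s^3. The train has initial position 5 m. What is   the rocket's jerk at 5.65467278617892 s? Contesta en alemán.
Aus der Gleichung für den Ruck j(t) = 24·t - 18, setzen wir t = 5.65467278617892 ein und erhalten j = 117.712146868294.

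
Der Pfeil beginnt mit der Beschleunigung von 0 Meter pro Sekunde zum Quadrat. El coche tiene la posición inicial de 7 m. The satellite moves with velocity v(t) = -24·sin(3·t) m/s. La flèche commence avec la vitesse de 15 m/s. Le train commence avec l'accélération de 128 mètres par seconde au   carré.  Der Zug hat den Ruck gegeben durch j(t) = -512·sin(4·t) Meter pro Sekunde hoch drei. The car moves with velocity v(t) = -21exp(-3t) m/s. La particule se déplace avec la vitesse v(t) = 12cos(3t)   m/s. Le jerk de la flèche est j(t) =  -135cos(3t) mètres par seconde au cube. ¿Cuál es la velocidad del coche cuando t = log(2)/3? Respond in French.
En utilisant v(t) = -21·exp(-3·t) et en substituant t = log(2)/3, nous trouvons v = -21/2.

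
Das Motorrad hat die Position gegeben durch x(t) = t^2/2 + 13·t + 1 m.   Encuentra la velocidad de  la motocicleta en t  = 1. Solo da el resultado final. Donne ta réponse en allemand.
Die Geschwindigkeit bei t = 1 ist v = 14.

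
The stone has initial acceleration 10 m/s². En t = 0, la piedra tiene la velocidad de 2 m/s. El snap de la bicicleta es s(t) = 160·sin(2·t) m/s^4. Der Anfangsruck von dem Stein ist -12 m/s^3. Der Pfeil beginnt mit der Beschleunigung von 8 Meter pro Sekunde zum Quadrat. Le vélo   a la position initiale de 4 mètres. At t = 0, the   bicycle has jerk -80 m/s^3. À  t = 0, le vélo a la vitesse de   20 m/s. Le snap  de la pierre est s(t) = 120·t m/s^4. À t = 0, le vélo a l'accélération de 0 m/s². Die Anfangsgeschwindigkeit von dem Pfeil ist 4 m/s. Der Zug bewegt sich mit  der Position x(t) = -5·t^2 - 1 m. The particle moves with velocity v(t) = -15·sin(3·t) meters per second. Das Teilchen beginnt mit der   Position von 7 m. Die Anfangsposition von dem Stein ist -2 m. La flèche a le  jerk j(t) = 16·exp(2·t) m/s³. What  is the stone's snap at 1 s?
We have snap s(t) = 120·t. Substituting t = 1: s(1) = 120.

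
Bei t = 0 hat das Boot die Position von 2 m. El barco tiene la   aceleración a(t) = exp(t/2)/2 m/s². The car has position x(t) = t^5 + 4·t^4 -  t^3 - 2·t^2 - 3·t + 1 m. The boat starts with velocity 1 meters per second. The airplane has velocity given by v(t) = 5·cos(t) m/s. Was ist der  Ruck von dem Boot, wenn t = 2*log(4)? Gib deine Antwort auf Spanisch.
Debemos derivar nuestra ecuación de la aceleración a(t) = exp(t/2)/2 1 vez. Derivando la aceleración, obtenemos la sacudida: j(t) = exp(t/2)/4. De la ecuación de la sacudida j(t) = exp(t/2)/4, sustituimos t = 2*log(4) para obtener j = 1.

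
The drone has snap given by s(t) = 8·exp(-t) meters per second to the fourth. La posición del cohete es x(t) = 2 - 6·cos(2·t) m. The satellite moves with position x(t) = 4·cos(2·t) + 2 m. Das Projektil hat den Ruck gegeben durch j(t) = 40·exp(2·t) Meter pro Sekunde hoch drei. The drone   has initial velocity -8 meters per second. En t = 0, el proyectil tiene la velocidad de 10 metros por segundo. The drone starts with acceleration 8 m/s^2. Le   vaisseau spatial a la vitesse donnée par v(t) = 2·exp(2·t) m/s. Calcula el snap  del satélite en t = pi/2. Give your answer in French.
Pour résoudre ceci, nous devons prendre 4 dérivées de notre équation de la position x(t) = 4·cos(2·t) + 2. La dérivée de la position donne la vitesse: v(t) = -8·sin(2·t). La dérivée de la vitesse donne l'accélération: a(t) = -16·cos(2·t). En dérivant l'accélération, nous obtenons le jerk: j(t) = 32·sin(2·t). En dérivant le jerk, nous obtenons le snap: s(t) = 64·cos(2·t). Nous avons le snap s(t) = 64·cos(2·t). En substituant t = pi/2: s(pi/2) = -64.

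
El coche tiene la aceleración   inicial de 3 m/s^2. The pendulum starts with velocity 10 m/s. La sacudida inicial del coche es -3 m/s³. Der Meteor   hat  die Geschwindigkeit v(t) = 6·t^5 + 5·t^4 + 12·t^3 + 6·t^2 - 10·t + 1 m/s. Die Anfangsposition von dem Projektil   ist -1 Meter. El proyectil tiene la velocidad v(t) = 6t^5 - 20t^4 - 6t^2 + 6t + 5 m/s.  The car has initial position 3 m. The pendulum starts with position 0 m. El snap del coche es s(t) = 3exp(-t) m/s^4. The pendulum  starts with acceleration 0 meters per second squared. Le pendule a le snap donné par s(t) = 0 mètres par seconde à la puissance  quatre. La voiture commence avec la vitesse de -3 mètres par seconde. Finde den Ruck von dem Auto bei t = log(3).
Um dies zu lösen, müssen wir 1 Integral unserer Gleichung für den Snap s(t) = 3·exp(-t) finden. Durch Integration von dem Snap und Verwendung der Anfangsbedingung j(0) = -3, erhalten wir j(t) = -3·exp(-t). Mit j(t) = -3·exp(-t) und Einsetzen von t = log(3), finden wir j = -1.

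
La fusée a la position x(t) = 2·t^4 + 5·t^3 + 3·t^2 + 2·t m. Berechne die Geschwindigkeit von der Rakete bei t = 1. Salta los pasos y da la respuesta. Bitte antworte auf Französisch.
La vitesse à t = 1 est v = 31.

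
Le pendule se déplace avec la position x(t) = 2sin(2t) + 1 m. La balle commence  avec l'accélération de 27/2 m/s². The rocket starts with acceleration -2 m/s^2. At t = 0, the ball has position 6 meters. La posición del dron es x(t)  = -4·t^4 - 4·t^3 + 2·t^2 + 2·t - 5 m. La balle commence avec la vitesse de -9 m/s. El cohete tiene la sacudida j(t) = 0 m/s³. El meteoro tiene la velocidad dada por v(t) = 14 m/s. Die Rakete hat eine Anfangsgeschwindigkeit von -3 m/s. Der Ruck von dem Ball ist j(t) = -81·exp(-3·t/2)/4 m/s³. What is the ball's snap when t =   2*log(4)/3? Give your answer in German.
Wir müssen unsere Gleichung für den Ruck j(t) = -81·exp(-3·t/2)/4 1-mal ableiten. Mit d/dt von j(t) finden wir s(t) = 243·exp(-3·t/2)/8. Mit s(t) = 243·exp(-3·t/2)/8 und Einsetzen von t = 2*log(4)/3, finden wir s = 243/32.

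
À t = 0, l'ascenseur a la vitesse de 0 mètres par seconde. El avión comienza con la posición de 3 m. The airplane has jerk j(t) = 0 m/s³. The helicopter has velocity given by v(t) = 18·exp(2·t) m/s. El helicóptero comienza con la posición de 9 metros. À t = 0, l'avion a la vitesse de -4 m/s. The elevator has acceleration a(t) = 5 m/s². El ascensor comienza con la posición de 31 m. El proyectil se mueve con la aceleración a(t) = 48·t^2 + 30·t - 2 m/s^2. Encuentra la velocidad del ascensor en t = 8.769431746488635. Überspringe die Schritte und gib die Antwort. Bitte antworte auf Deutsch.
v(8.769431746488635) = 43.8471587324432.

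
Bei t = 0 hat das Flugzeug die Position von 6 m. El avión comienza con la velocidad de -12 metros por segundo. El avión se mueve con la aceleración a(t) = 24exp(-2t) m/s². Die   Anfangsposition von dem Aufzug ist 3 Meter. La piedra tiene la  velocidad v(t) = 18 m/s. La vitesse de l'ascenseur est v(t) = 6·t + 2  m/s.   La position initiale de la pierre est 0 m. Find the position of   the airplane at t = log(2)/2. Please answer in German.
Wir müssen das Integral unserer Gleichung für die Beschleunigung a(t) = 24·exp(-2·t) 2-mal finden. Mit ∫a(t)dt und Anwendung von v(0) = -12, finden wir v(t) = -12·exp(-2·t). Das Integral von der Geschwindigkeit, mit x(0) = 6, ergibt die Position: x(t) = 6·exp(-2·t). Aus der Gleichung für die Position x(t) = 6·exp(-2·t), setzen wir t = log(2)/2 ein und erhalten x = 3.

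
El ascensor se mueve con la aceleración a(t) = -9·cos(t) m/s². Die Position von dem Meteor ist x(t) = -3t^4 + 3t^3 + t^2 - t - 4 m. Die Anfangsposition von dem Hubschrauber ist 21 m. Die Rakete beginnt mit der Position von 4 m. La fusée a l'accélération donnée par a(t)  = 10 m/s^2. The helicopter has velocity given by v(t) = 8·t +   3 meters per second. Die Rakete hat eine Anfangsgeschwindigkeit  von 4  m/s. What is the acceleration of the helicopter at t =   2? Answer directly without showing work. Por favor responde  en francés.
La réponse est 8.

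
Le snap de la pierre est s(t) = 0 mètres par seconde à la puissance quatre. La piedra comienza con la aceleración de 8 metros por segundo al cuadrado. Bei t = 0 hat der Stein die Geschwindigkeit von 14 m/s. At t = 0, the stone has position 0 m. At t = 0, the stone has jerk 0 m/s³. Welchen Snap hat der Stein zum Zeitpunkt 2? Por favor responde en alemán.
Aus der Gleichung für den Snap s(t) = 0, setzen wir t = 2 ein und erhalten s = 0.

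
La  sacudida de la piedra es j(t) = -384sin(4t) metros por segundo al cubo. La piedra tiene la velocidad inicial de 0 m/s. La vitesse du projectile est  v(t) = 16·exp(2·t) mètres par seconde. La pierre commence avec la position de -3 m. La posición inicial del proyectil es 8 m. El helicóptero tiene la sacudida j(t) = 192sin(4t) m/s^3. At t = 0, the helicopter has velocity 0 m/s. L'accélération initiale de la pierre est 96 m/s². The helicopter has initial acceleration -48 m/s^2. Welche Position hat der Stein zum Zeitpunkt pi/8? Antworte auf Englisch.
We need to integrate our jerk equation j(t) = -384·sin(4·t) 3 times. Finding the integral of j(t) and using a(0) = 96: a(t) = 96·cos(4·t). The integral of acceleration, with v(0) = 0, gives velocity: v(t) = 24·sin(4·t). Taking ∫v(t)dt and applying x(0) = -3, we find x(t) = 3 - 6·cos(4·t). We have position x(t) = 3 - 6·cos(4·t). Substituting t = pi/8: x(pi/8) = 3.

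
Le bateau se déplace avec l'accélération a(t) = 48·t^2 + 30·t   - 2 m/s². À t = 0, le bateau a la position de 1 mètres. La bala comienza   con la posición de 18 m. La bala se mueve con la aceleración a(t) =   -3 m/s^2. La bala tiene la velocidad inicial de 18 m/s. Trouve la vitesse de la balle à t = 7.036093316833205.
En partant de l'accélération a(t) = -3, nous prenons 1 primitive. La primitive de l'accélération, avec v(0) = 18, donne la vitesse: v(t) = 18 - 3·t. Nous avons la vitesse v(t) = 18 - 3·t. En substituant t = 7.036093316833205: v(7.036093316833205) = -3.10827995049961.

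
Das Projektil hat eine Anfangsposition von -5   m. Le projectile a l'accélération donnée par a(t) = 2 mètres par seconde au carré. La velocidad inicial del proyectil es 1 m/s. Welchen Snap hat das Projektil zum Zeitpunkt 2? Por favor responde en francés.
En partant de l'accélération a(t) = 2, nous prenons 2 dérivées. En prenant d/dt de a(t), nous trouvons j(t) = 0. La dérivée du jerk donne le snap: s(t) = 0. Nous avons le snap s(t) = 0. En substituant t = 2: s(2) = 0.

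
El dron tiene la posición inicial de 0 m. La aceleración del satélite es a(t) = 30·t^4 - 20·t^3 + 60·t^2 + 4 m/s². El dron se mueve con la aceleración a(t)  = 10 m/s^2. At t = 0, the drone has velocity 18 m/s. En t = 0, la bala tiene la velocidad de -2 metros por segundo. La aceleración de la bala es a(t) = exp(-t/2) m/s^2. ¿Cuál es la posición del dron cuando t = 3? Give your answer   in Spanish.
Partiendo de la aceleración a(t) = 10, tomamos 2 integrales. La antiderivada de la aceleración, con v(0) = 18, da la velocidad: v(t) = 10·t + 18. Tomando ∫v(t)dt y aplicando x(0) = 0, encontramos x(t) = 5·t^2 + 18·t. Tenemos la posición x(t) = 5·t^2 + 18·t. Sustituyendo t = 3: x(3) = 99.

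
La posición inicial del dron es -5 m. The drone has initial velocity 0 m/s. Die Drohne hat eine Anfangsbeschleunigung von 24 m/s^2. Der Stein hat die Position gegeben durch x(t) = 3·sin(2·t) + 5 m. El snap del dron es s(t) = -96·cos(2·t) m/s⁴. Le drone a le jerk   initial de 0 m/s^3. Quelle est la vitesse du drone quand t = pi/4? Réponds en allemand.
Um dies zu lösen, müssen wir 3 Integrale unserer Gleichung für den Snap s(t) = -96·cos(2·t) finden. Mit ∫s(t)dt und Anwendung von j(0) = 0, finden wir j(t) = -48·sin(2·t). Durch Integration von dem Ruck und Verwendung der Anfangsbedingung a(0) = 24, erhalten wir a(t) = 24·cos(2·t). Durch Integration von der Beschleunigung und Verwendung der Anfangsbedingung v(0) = 0, erhalten wir v(t) = 12·sin(2·t). Wir haben die Geschwindigkeit v(t) = 12·sin(2·t). Durch Einsetzen von t = pi/4: v(pi/4) = 12.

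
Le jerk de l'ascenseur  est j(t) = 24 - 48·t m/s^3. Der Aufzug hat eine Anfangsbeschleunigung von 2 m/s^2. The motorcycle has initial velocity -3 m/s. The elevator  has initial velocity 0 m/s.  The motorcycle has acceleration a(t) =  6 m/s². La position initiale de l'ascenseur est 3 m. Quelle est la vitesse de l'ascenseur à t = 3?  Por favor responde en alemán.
Wir müssen das Integral unserer Gleichung für den Ruck j(t) = 24 - 48·t 2-mal finden. Das Integral von dem Ruck, mit a(0) = 2, ergibt die Beschleunigung: a(t) = -24·t^2 + 24·t + 2. Durch Integration von der Beschleunigung und Verwendung der Anfangsbedingung v(0) = 0, erhalten wir v(t) = 2·t·(-4·t^2 + 6·t + 1). Wir haben die Geschwindigkeit v(t) = 2·t·(-4·t^2 + 6·t + 1). Durch Einsetzen von t = 3: v(3) = -102.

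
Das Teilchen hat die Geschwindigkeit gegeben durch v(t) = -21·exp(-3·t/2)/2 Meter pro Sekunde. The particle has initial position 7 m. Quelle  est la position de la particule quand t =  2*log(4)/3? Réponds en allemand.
Um dies zu lösen, müssen wir 1 Integral unserer Gleichung für die Geschwindigkeit v(t) = -21·exp(-3·t/2)/2 finden. Das Integral von der Geschwindigkeit ist die Position. Mit x(0) = 7 erhalten wir x(t) = 7·exp(-3·t/2). Mit x(t) = 7·exp(-3·t/2) und Einsetzen von t = 2*log(4)/3, finden wir x = 7/4.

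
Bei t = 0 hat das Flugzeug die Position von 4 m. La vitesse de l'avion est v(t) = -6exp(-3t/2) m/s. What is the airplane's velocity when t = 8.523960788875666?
Using v(t) = -6·exp(-3·t/2) and substituting t = 8.523960788875666, we find v = -0.0000167991593065250.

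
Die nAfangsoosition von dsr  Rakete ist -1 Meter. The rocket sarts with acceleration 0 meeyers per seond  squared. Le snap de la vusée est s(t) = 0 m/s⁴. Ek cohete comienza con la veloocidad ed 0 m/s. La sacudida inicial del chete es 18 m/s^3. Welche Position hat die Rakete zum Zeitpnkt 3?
Ausgehend von dem Snap s(t) = 0, nehmen wir 4 Stammfunktionen. Die Stammfunktion von dem Snap ist der Ruck. Mit j(0) = 18 erhalten wir j(t) = 18. Das Integral von dem Ruck ist die Beschleunigung. Mit a(0) = 0 erhalten wir a(t) = 18·t. Die Stammfunktion von der Beschleunigung, mit v(0) = 0, ergibt die Geschwindigkeit: v(t) = 9·t^2. Die Stammfunktion von der Geschwindigkeit, mit x(0) = -1, ergibt die Position: x(t) = 3·t^3 - 1. Aus der Gleichung für die Position x(t) = 3·t^3 - 1, setzen wir t = 3 ein und erhalten x = 80.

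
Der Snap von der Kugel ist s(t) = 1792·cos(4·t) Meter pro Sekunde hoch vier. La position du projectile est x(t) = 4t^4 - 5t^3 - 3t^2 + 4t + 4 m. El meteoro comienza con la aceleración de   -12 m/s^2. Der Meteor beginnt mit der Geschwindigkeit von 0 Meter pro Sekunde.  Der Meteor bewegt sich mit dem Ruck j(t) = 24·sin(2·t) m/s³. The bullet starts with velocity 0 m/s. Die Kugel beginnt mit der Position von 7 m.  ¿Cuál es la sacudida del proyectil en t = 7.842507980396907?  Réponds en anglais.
To solve this, we need to take 3 derivatives of our position equation x(t) = 4·t^4 - 5·t^3 - 3·t^2 + 4·t + 4. The derivative of position gives velocity: v(t) = 16·t^3 - 15·t^2 - 6·t + 4. Differentiating velocity, we get acceleration: a(t) = 48·t^2 - 30·t - 6. The derivative of acceleration gives jerk: j(t) = 96·t - 30. From the given jerk equation j(t) = 96·t - 30, we substitute t = 7.842507980396907 to get j = 722.880766118103.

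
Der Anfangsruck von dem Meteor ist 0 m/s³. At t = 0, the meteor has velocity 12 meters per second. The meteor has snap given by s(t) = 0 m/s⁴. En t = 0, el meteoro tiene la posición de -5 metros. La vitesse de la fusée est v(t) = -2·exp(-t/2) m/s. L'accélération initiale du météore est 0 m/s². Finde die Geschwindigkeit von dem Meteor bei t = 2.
Wir müssen die Stammfunktion unserer Gleichung für den Snap s(t) = 0 3-mal finden. Durch Integration von dem Snap und Verwendung der Anfangsbedingung j(0) = 0, erhalten wir j(t) = 0. Mit ∫j(t)dt und Anwendung von a(0) = 0, finden wir a(t) = 0. Durch Integration von der Beschleunigung und Verwendung der Anfangsbedingung v(0) = 12, erhalten wir v(t) = 12. Wir haben die Geschwindigkeit v(t) = 12. Durch Einsetzen von t = 2: v(2) = 12.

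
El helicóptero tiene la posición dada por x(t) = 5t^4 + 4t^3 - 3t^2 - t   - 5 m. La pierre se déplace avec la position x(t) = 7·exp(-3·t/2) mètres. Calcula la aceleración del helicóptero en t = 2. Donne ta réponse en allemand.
Um dies zu lösen, müssen wir 2 Ableitungen unserer Gleichung für die Position x(t) = 5·t^4 + 4·t^3 - 3·t^2 - t - 5 nehmen. Die Ableitung von der Position ergibt die Geschwindigkeit: v(t) = 20·t^3 + 12·t^2 - 6·t - 1. Die Ableitung von der Geschwindigkeit ergibt die Beschleunigung: a(t) = 60·t^2 + 24·t - 6. Mit a(t) = 60·t^2 + 24·t - 6 und Einsetzen von t = 2, finden wir a = 282.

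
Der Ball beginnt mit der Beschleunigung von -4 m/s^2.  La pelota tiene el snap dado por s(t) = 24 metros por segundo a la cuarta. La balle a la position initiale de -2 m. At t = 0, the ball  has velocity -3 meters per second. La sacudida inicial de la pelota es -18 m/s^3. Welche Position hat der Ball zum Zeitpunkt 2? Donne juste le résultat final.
Bei t = 2, x = -24.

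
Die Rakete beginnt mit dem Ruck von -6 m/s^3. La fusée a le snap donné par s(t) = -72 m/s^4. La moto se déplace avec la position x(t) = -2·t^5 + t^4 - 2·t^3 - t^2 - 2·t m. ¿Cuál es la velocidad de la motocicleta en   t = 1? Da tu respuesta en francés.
Nous devons dériver notre équation de la position x(t) = -2·t^5 + t^4 - 2·t^3 - t^2 - 2·t 1 fois. La dérivée de la position donne la vitesse: v(t) = -10·t^4 + 4·t^3 - 6·t^2 - 2·t - 2. De l'équation de la vitesse v(t) = -10·t^4 + 4·t^3 - 6·t^2 - 2·t - 2, nous substituons t = 1 pour obtenir v = -16.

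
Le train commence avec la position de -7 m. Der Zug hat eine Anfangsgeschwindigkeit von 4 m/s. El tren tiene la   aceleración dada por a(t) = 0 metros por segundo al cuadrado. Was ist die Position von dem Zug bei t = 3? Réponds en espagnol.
Para resolver esto, necesitamos tomar 2 antiderivadas de nuestra ecuación de la aceleración a(t) = 0. Tomando ∫a(t)dt y aplicando v(0) = 4, encontramos v(t) = 4. Integrando la velocidad y usando la condición inicial x(0) = -7, obtenemos x(t) = 4·t - 7. Usando x(t) = 4·t - 7 y sustituyendo t = 3, encontramos x = 5.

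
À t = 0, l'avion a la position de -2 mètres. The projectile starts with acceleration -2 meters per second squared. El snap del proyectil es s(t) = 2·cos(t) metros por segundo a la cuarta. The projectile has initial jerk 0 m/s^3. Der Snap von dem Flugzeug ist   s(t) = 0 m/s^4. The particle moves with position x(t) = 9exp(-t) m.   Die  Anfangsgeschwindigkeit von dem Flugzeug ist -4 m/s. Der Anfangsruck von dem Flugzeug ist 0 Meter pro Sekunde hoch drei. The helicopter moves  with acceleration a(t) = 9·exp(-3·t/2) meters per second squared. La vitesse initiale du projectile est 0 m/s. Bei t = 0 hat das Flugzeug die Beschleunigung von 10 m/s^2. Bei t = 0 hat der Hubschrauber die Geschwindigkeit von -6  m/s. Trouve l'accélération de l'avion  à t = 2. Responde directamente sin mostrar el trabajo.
À t = 2, a = 10.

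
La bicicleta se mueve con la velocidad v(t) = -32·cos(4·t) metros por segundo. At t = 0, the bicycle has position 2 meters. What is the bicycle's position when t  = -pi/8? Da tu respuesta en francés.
En partant de la vitesse v(t) = -32·cos(4·t), nous prenons 1 primitive. L'intégrale de la vitesse, avec x(0) = 2, donne la position: x(t) = 2 - 8·sin(4·t). De l'équation de la position x(t) = 2 - 8·sin(4·t), nous substituons t = -pi/8 pour obtenir x = 10.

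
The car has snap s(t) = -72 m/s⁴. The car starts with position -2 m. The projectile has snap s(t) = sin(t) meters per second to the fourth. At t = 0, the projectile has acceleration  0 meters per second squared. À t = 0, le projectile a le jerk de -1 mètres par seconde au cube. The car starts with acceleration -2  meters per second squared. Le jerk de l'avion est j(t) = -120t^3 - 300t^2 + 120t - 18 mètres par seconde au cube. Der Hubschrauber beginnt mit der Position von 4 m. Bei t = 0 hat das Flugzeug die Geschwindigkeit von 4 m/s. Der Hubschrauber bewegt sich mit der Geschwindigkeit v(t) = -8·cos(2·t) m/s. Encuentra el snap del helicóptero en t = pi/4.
Debemos derivar nuestra ecuación de la velocidad v(t) = -8·cos(2·t) 3 veces. La derivada de la velocidad da la aceleración: a(t) = 16·sin(2·t). La derivada de la aceleración da la sacudida: j(t) = 32·cos(2·t). Derivando la sacudida, obtenemos el snap: s(t) = -64·sin(2·t). De la ecuación del snap s(t) = -64·sin(2·t), sustituimos t = pi/4 para obtener s = -64.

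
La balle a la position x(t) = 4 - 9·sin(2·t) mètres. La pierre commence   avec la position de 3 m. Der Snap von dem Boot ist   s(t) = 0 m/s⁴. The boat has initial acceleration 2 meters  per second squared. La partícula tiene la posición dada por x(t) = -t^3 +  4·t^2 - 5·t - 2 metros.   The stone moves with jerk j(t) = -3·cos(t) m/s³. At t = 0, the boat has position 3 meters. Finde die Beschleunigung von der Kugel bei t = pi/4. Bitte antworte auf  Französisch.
En partant de la position x(t) = 4 - 9·sin(2·t), nous prenons 2 dérivées. En prenant d/dt de x(t), nous trouvons v(t) = -18·cos(2·t). En dérivant la vitesse, nous obtenons l'accélération: a(t) = 36·sin(2·t). En utilisant a(t) = 36·sin(2·t) et en substituant t = pi/4, nous trouvons a = 36.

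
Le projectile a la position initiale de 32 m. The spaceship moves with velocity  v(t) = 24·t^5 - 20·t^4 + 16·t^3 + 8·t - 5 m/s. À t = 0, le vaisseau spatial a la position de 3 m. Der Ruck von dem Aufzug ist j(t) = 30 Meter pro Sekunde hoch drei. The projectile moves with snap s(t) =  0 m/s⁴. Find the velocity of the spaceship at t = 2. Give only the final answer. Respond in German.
Bei t = 2, v = 587.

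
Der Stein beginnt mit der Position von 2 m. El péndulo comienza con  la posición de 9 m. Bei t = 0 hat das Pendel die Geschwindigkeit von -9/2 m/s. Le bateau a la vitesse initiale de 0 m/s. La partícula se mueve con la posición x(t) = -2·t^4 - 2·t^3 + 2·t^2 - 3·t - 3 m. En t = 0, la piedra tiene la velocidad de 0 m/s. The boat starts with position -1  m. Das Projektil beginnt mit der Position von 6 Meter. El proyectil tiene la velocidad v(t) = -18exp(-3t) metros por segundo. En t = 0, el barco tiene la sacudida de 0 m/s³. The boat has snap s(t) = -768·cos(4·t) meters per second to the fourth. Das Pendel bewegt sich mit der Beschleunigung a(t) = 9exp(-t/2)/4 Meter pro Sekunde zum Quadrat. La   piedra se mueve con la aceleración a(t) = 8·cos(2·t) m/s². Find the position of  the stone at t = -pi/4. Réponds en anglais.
We must find the integral of our acceleration equation a(t) = 8·cos(2·t) 2 times. Integrating acceleration and using the initial condition v(0) = 0, we get v(t) = 4·sin(2·t). Taking ∫v(t)dt and applying x(0) = 2, we find x(t) = 4 - 2·cos(2·t). Using x(t) = 4 - 2·cos(2·t) and substituting t = -pi/4, we find x = 4.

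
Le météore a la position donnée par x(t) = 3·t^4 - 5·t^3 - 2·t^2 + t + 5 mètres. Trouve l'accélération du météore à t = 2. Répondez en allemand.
Ausgehend von der Position x(t) = 3·t^4 - 5·t^3 - 2·t^2 + t + 5, nehmen wir 2 Ableitungen. Die Ableitung von der Position ergibt die Geschwindigkeit: v(t) = 12·t^3 - 15·t^2 - 4·t + 1. Durch Ableiten von der Geschwindigkeit erhalten wir die Beschleunigung: a(t) = 36·t^2 - 30·t - 4. Mit a(t) = 36·t^2 - 30·t - 4 und Einsetzen von t = 2, finden wir a = 80.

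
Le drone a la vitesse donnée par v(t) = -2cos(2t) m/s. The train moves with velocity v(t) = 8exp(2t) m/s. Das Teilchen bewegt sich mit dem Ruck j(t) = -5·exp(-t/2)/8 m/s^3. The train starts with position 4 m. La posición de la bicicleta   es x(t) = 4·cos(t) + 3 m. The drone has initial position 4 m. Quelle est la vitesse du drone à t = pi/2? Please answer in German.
Wir haben die Geschwindigkeit v(t) = -2·cos(2·t). Durch Einsetzen von t = pi/2: v(pi/2) = 2.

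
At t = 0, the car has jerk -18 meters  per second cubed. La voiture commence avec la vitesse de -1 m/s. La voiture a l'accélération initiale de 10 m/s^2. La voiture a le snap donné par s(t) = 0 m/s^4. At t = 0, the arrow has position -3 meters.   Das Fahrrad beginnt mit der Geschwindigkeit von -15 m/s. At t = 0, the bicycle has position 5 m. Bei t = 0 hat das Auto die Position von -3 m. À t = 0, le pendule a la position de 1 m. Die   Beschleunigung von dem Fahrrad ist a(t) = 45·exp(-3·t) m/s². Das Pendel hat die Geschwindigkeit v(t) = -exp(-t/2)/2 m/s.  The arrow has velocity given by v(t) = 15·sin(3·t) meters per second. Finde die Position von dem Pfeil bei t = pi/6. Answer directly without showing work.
x(pi/6) = 2.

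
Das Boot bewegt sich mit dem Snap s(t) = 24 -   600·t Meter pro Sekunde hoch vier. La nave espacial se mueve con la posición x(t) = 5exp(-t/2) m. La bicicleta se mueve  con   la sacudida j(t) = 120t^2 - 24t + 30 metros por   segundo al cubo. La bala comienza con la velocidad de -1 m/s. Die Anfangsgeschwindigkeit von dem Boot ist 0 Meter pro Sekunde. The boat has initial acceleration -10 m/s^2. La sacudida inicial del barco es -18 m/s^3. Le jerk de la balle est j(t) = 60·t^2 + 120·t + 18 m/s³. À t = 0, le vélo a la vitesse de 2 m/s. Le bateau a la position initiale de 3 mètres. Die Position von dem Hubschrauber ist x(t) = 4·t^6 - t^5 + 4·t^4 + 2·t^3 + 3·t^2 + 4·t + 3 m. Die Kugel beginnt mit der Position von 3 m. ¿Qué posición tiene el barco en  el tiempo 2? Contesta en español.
Necesitamos integrar nuestra ecuación del snap s(t) = 24 - 600·t 4 veces. Integrando el snap y usando la condición inicial j(0) = -18, obtenemos j(t) = -300·t^2 + 24·t - 18. La antiderivada de la sacudida, con a(0) = -10, da la aceleración: a(t) = -100·t^3 + 12·t^2 - 18·t - 10. Tomando ∫a(t)dt y aplicando v(0) = 0, encontramos v(t) = t·(-25·t^3 + 4·t^2 - 9·t - 10). Integrando la velocidad y usando la condición inicial x(0) = 3, obtenemos x(t) = -5·t^5 + t^4 - 3·t^3 - 5·t^2 + 3. De la ecuación de la posición x(t) = -5·t^5 + t^4 - 3·t^3 - 5·t^2 + 3, sustituimos t = 2 para obtener x = -185.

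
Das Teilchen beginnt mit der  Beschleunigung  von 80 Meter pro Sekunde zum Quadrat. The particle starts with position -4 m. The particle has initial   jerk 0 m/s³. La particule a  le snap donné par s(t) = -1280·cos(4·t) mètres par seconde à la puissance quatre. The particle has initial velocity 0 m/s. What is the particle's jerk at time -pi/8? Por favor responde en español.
Debemos encontrar la integral de nuestra ecuación del snap s(t) = -1280·cos(4·t) 1 vez. La antiderivada del snap es la sacudida. Usando j(0) = 0, obtenemos j(t) = -320·sin(4·t). Usando j(t) = -320·sin(4·t) y sustituyendo t = -pi/8, encontramos j = 320.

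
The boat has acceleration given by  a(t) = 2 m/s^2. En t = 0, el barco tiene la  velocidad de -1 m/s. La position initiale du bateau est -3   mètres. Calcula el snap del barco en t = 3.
Para resolver esto, necesitamos tomar 2 derivadas de nuestra ecuación de la aceleración a(t) = 2. La derivada de la aceleración da la sacudida: j(t) = 0. La derivada de la sacudida da el snap: s(t) = 0. De la ecuación del snap s(t) = 0, sustituimos t = 3 para obtener s = 0.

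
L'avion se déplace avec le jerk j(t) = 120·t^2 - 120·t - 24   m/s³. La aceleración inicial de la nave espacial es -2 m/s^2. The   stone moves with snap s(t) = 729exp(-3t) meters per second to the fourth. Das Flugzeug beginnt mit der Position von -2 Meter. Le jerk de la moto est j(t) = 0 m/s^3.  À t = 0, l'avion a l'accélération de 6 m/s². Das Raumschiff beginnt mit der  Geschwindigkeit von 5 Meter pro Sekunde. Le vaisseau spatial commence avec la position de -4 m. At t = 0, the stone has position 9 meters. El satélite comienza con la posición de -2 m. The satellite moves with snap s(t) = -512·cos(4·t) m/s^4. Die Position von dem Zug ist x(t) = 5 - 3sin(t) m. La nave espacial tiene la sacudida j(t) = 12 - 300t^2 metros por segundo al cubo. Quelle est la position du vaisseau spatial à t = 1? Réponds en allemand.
Ausgehend von dem Ruck j(t) = 12 - 300·t^2, nehmen wir 3 Integrale. Mit ∫j(t)dt und Anwendung von a(0) = -2, finden wir a(t) = -100·t^3 + 12·t - 2. Durch Integration von der Beschleunigung und Verwendung der Anfangsbedingung v(0) = 5, erhalten wir v(t) = -25·t^4 + 6·t^2 - 2·t + 5. Durch Integration von der Geschwindigkeit und Verwendung der Anfangsbedingung x(0) = -4, erhalten wir x(t) = -5·t^5 + 2·t^3 - t^2 + 5·t - 4. Wir haben die Position x(t) = -5·t^5 + 2·t^3 - t^2 + 5·t - 4. Durch Einsetzen von t = 1: x(1) = -3.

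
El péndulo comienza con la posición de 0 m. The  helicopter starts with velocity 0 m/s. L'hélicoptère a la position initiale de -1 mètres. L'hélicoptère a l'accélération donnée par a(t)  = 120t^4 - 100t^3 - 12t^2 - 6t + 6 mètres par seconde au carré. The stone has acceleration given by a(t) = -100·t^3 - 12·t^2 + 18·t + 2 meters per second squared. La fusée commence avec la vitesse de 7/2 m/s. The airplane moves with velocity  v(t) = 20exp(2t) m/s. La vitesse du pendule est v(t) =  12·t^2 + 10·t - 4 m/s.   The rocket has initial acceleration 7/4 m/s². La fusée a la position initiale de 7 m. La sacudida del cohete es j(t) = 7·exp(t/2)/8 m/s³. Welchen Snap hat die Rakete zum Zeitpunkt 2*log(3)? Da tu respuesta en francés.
Nous devons dériver notre équation du jerk j(t) = 7·exp(t/2)/8 1 fois. La dérivée du jerk donne le snap: s(t) = 7·exp(t/2)/16. Nous avons le snap s(t) = 7·exp(t/2)/16. En substituant t = 2*log(3): s(2*log(3)) = 21/16.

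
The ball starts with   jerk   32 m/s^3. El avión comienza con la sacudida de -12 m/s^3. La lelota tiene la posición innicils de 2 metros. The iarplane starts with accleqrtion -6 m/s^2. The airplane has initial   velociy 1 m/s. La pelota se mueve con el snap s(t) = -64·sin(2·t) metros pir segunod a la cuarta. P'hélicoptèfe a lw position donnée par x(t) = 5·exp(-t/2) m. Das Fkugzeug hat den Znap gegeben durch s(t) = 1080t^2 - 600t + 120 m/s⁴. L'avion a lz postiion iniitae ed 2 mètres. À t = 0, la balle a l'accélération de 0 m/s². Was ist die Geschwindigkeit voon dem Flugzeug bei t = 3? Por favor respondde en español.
Partiendo del snap s(t) = 1080·t^2 - 600·t + 120, tomamos 3 integrales. La antiderivada del snap, con j(0) = -12, da la sacudida: j(t) = 360·t^3 - 300·t^2 + 120·t - 12. Tomando ∫j(t)dt y aplicando a(0) = -6, encontramos a(t) = 90·t^4 - 100·t^3 + 60·t^2 - 12·t - 6. La antiderivada de la aceleración es la velocidad. Usando v(0) = 1, obtenemos v(t) = 18·t^5 - 25·t^4 + 20·t^3 - 6·t^2 - 6·t + 1. Tenemos la velocidad v(t) = 18·t^5 - 25·t^4 + 20·t^3 - 6·t^2 - 6·t + 1. Sustituyendo t = 3: v(3) = 2818.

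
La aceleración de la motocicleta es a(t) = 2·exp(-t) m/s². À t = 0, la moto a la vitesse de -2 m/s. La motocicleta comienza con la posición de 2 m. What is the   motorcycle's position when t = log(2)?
Starting from acceleration a(t) = 2·exp(-t), we take 2 antiderivatives. The integral of acceleration, with v(0) = -2, gives velocity: v(t) = -2·exp(-t). Integrating velocity and using the initial condition x(0) = 2, we get x(t) = 2·exp(-t). We have position x(t) = 2·exp(-t). Substituting t = log(2): x(log(2)) = 1.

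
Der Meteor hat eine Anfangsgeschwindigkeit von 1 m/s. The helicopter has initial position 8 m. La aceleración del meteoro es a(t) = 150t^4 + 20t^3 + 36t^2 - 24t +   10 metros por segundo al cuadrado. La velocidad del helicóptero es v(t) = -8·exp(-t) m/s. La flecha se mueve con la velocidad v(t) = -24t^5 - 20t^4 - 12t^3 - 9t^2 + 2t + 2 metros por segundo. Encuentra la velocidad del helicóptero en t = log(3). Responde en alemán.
Aus der Gleichung für die Geschwindigkeit v(t) = -8·exp(-t), setzen wir t = log(3) ein und erhalten v = -8/3.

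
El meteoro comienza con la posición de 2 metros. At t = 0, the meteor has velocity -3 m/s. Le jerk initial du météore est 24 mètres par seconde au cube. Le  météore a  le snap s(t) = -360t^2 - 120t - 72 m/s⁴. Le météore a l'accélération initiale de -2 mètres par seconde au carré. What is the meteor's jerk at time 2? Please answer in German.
Wir müssen die Stammfunktion unserer Gleichung für den Snap s(t) = -360·t^2 - 120·t - 72 1-mal finden. Durch Integration von dem Snap und Verwendung der Anfangsbedingung j(0) = 24, erhalten wir j(t) = -120·t^3 - 60·t^2 - 72·t + 24. Wir haben den Ruck j(t) = -120·t^3 - 60·t^2 - 72·t + 24. Durch Einsetzen von t = 2: j(2) = -1320.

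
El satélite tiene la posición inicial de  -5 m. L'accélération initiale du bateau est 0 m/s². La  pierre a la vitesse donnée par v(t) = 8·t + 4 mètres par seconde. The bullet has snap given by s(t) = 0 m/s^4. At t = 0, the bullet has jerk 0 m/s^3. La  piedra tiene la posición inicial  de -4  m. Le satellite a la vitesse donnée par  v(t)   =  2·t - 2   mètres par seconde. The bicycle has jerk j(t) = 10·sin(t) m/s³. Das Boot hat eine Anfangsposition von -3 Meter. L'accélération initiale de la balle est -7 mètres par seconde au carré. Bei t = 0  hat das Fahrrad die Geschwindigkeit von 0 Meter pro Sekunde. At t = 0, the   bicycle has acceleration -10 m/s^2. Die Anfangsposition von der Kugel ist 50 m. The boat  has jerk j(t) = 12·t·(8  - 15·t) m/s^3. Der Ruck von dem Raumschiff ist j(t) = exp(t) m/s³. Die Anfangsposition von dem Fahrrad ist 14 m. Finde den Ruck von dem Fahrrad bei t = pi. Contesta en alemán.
Wir haben den Ruck j(t) = 10·sin(t). Durch Einsetzen von t = pi: j(pi) = 0.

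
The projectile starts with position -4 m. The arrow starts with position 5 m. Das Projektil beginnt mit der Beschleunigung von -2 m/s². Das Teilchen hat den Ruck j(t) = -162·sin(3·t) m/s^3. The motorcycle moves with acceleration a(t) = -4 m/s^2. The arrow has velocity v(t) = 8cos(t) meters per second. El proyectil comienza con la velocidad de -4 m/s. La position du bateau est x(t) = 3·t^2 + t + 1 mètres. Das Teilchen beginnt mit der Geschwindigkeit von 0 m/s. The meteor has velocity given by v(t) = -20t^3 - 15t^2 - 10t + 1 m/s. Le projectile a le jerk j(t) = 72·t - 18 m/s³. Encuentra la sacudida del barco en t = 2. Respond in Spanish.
Para resolver esto, necesitamos tomar 3 derivadas de nuestra ecuación de la posición x(t) = 3·t^2 + t + 1. Tomando d/dt de x(t), encontramos v(t) = 6·t + 1. Derivando la velocidad, obtenemos la aceleración: a(t) = 6. Tomando d/dt de a(t), encontramos j(t) = 0. Tenemos la sacudida j(t) = 0. Sustituyendo t = 2: j(2) = 0.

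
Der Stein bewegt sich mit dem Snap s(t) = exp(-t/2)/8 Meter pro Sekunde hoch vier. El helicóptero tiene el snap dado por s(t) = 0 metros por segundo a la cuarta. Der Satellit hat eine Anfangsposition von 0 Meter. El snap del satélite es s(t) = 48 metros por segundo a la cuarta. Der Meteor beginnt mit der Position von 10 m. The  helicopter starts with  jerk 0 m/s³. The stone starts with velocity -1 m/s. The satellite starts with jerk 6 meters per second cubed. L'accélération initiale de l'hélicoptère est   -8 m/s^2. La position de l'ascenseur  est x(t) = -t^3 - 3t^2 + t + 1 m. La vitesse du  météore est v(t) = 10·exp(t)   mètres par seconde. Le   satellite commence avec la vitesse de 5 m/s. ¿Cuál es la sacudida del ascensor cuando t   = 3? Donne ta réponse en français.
Pour résoudre ceci, nous devons prendre 3 dérivées de notre équation de la position x(t) = -t^3 - 3·t^2 + t + 1. La dérivée de la position donne la vitesse: v(t) = -3·t^2 - 6·t + 1. La dérivée de la vitesse donne l'accélération: a(t) = -6·t - 6. En prenant d/dt de a(t), nous trouvons j(t) = -6. Nous avons le jerk j(t) = -6. En substituant t = 3: j(3) = -6.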